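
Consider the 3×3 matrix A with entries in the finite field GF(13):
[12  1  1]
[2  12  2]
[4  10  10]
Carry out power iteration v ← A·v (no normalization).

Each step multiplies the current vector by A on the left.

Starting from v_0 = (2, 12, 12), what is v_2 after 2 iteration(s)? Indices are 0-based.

v_0 = (2, 12, 12).
v_1 = A·v_0 = (9, 3, 1).
v_2 = A·v_1 = (8, 4, 11).

v_2 = (8, 4, 11)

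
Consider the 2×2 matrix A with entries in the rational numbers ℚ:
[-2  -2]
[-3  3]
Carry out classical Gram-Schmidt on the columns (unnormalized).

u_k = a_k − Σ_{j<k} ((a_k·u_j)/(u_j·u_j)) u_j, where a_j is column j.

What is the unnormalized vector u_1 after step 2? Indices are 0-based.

u_1 = (-36/13, 24/13)

Step 1: u_0 = a_0 = (-2, -3).
Step 2: u_1 = a_1 − (-5/13)·u_0 = (-36/13, 24/13).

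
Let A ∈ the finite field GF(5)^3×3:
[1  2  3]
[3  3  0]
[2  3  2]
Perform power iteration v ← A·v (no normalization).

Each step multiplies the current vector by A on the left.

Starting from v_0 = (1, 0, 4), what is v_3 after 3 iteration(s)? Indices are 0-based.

v_3 = (0, 1, 2)

v_0 = (1, 0, 4).
v_1 = A·v_0 = (3, 3, 0).
v_2 = A·v_1 = (4, 3, 0).
v_3 = A·v_2 = (0, 1, 2).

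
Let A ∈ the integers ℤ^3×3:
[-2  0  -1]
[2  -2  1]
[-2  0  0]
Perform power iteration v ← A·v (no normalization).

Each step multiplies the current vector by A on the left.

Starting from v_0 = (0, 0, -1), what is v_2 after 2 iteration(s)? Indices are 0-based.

v_0 = (0, 0, -1).
v_1 = A·v_0 = (1, -1, 0).
v_2 = A·v_1 = (-2, 4, -2).

v_2 = (-2, 4, -2)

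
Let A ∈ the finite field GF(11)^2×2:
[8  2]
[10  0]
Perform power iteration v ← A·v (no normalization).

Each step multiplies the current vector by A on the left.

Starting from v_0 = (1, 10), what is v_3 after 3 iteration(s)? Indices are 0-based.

v_0 = (1, 10).
v_1 = A·v_0 = (6, 10).
v_2 = A·v_1 = (2, 5).
v_3 = A·v_2 = (4, 9).

v_3 = (4, 9)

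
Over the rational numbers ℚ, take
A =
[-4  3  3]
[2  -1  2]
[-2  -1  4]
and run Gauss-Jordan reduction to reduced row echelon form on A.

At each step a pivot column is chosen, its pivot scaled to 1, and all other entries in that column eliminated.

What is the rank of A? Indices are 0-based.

step 1: normalize row 0 (÷-4) = (1, -3/4, -3/4)
  row 1: subtract 2×row0 = (0, 1/2, 7/2)
  row 2: subtract -2×row0 = (0, -5/2, 5/2)
step 2: normalize row 1 (÷1/2) = (0, 1, 7)
  row 0: subtract -3/4×row1 = (1, 0, 9/2)
  row 2: subtract -5/2×row1 = (0, 0, 20)
step 3: normalize row 2 (÷20) = (0, 0, 1)
  row 0: subtract 9/2×row2 = (1, 0, 0)
  row 1: subtract 7×row2 = (0, 1, 0)

rank = 3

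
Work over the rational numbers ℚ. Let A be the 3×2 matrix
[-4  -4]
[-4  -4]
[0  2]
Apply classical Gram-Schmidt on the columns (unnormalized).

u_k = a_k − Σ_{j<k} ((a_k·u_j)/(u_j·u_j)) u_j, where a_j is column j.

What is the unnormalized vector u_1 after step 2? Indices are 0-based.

u_1 = (0, 0, 2)

Step 1: u_0 = a_0 = (-4, -4, 0).
Step 2: u_1 = a_1 − (1)·u_0 = (0, 0, 2).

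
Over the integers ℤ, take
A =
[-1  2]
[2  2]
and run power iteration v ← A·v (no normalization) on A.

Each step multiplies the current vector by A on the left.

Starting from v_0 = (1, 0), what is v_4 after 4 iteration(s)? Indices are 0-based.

v_0 = (1, 0).
v_1 = A·v_0 = (-1, 2).
v_2 = A·v_1 = (5, 2).
v_3 = A·v_2 = (-1, 14).
v_4 = A·v_3 = (29, 26).

v_4 = (29, 26)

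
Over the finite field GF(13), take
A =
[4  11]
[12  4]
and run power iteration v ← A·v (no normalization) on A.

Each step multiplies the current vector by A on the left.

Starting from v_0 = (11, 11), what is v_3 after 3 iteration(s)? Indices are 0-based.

v_3 = (11, 2)

v_0 = (11, 11).
v_1 = A·v_0 = (9, 7).
v_2 = A·v_1 = (9, 6).
v_3 = A·v_2 = (11, 2).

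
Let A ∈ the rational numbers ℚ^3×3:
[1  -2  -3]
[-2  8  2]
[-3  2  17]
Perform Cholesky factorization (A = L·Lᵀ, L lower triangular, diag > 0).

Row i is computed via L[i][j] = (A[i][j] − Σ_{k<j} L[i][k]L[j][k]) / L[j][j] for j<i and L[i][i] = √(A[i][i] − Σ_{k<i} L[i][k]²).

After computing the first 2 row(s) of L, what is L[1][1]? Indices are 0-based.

L[1][1] = 2

Step 1: L[0][0] = √(1) = 1.
  L[1][0] = (-2) / L[0][0] = -2.
Step 2: L[1][1] = √(4) = 2.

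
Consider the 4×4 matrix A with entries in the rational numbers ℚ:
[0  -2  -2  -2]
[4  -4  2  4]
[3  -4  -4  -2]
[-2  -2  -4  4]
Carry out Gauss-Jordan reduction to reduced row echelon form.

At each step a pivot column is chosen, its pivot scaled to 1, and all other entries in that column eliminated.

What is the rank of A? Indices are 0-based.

[1] R0 <-> R1
[1] R0 /= 4  ⇒  (1, -1, 1/2, 1)
     R2 -= 3·R0  ⇒  (0, -1, -11/2, -5)
     R3 -= -2·R0  ⇒  (0, -4, -3, 6)
[2] R1 /= -2  ⇒  (0, 1, 1, 1)
     R0 -= -1·R1  ⇒  (1, 0, 3/2, 2)
     R2 -= -1·R1  ⇒  (0, 0, -9/2, -4)
     R3 -= -4·R1  ⇒  (0, 0, 1, 10)
[3] R2 /= -9/2  ⇒  (0, 0, 1, 8/9)
     R0 -= 3/2·R2  ⇒  (1, 0, 0, 2/3)
     R1 -= 1·R2  ⇒  (0, 1, 0, 1/9)
     R3 -= 1·R2  ⇒  (0, 0, 0, 82/9)
[4] R3 /= 82/9  ⇒  (0, 0, 0, 1)
     R0 -= 2/3·R3  ⇒  (1, 0, 0, 0)
     R1 -= 1/9·R3  ⇒  (0, 1, 0, 0)
     R2 -= 8/9·R3  ⇒  (0, 0, 1, 0)

rank = 4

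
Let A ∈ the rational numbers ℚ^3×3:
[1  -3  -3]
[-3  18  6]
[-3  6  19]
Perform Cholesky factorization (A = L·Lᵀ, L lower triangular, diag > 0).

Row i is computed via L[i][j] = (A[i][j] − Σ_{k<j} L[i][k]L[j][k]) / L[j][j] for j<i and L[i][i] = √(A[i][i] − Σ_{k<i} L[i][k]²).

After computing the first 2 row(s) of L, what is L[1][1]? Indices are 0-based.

Step 1: L[0][0] = √(1) = 1.
  L[1][0] = (-3) / L[0][0] = -3.
Step 2: L[1][1] = √(9) = 3.

L[1][1] = 3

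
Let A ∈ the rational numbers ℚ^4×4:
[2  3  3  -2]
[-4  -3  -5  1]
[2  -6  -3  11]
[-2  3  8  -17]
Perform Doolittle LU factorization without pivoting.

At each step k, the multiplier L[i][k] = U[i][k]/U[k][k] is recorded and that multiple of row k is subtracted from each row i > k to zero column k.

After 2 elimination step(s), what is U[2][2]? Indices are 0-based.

U[2][2] = -3

Step 1: pivot at (0,0) is 2.
  row1 ← row1 − (-2)·row0  ⇒  L[1][0]=-2, U row1=(0, 3, 1, -3)
  row2 ← row2 − (1)·row0  ⇒  L[2][0]=1, U row2=(0, -9, -6, 13)
  row3 ← row3 − (-1)·row0  ⇒  L[3][0]=-1, U row3=(0, 6, 11, -19)
Step 2: pivot at (1,1) is 3.
  row2 ← row2 − (-3)·row1  ⇒  L[2][1]=-3, U row2=(0, 0, -3, 4)
  row3 ← row3 − (2)·row1  ⇒  L[3][1]=2, U row3=(0, 0, 9, -13)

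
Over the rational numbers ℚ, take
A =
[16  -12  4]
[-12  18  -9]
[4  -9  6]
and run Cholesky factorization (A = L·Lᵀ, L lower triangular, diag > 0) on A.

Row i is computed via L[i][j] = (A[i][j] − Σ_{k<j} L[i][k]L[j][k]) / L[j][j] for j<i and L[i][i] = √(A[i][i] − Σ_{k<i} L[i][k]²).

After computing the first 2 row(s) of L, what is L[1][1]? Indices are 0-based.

Step 1: L[0][0] = √(16) = 4.
  L[1][0] = (-12) / L[0][0] = -3.
Step 2: L[1][1] = √(9) = 3.

L[1][1] = 3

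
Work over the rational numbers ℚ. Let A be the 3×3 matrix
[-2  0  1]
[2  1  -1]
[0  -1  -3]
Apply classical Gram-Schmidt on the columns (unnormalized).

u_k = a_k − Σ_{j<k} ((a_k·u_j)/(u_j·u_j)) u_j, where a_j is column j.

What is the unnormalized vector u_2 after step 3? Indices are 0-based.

u_2 = (-1, -1, -1)

Step 1: u_0 = a_0 = (-2, 2, 0).
Step 2: u_1 = a_1 − (1/4)·u_0 = (1/2, 1/2, -1).
Step 3: u_2 = a_2 − (-1/2)·u_0 − (2)·u_1 = (-1, -1, -1).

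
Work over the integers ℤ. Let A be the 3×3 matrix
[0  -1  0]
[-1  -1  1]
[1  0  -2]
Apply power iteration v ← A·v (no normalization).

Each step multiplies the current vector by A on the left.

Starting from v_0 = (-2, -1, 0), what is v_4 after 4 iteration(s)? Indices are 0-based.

v_4 = (-14, -33, 32)

v_0 = (-2, -1, 0).
v_1 = A·v_0 = (1, 3, -2).
v_2 = A·v_1 = (-3, -6, 5).
v_3 = A·v_2 = (6, 14, -13).
v_4 = A·v_3 = (-14, -33, 32).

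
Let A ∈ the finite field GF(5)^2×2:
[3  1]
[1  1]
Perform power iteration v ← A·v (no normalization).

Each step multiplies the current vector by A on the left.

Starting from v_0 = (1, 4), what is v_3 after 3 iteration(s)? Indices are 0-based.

v_3 = (0, 3)

v_0 = (1, 4).
v_1 = A·v_0 = (2, 0).
v_2 = A·v_1 = (1, 2).
v_3 = A·v_2 = (0, 3).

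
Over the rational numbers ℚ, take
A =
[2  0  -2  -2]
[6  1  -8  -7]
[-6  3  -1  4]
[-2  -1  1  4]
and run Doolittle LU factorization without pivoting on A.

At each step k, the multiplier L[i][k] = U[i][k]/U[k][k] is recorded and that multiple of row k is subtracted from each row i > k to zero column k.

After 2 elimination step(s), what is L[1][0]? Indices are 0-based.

L[1][0] = 3

Step 1: pivot at (0,0) is 2.
  row1 ← row1 − (3)·row0  ⇒  L[1][0]=3, U row1=(0, 1, -2, -1)
  row2 ← row2 − (-3)·row0  ⇒  L[2][0]=-3, U row2=(0, 3, -7, -2)
  row3 ← row3 − (-1)·row0  ⇒  L[3][0]=-1, U row3=(0, -1, -1, 2)
Step 2: pivot at (1,1) is 1.
  row2 ← row2 − (3)·row1  ⇒  L[2][1]=3, U row2=(0, 0, -1, 1)
  row3 ← row3 − (-1)·row1  ⇒  L[3][1]=-1, U row3=(0, 0, -3, 1)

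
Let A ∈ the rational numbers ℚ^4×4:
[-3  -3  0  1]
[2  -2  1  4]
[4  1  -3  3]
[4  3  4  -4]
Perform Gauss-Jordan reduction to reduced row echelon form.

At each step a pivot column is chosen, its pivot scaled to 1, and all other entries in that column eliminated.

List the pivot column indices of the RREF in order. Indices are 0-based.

pivot(0,0)=-3: scale R0 → (1, 1, 0, -1/3)
  clear (1,0): R1 −= (2)R0 → (0, -4, 1, 14/3)
  clear (2,0): R2 −= (4)R0 → (0, -3, -3, 13/3)
  clear (3,0): R3 −= (4)R0 → (0, -1, 4, -8/3)
pivot(1,1)=-4: scale R1 → (0, 1, -1/4, -7/6)
  clear (0,1): R0 −= (1)R1 → (1, 0, 1/4, 5/6)
  clear (2,1): R2 −= (-3)R1 → (0, 0, -15/4, 5/6)
  clear (3,1): R3 −= (-1)R1 → (0, 0, 15/4, -23/6)
pivot(2,2)=-15/4: scale R2 → (0, 0, 1, -2/9)
  clear (0,2): R0 −= (1/4)R2 → (1, 0, 0, 8/9)
  clear (1,2): R1 −= (-1/4)R2 → (0, 1, 0, -11/9)
  clear (3,2): R3 −= (15/4)R2 → (0, 0, 0, -3)
pivot(3,3)=-3: scale R3 → (0, 0, 0, 1)
  clear (0,3): R0 −= (8/9)R3 → (1, 0, 0, 0)
  clear (1,3): R1 −= (-11/9)R3 → (0, 1, 0, 0)
  clear (2,3): R2 −= (-2/9)R3 → (0, 0, 1, 0)

pivot columns: 0, 1, 2, 3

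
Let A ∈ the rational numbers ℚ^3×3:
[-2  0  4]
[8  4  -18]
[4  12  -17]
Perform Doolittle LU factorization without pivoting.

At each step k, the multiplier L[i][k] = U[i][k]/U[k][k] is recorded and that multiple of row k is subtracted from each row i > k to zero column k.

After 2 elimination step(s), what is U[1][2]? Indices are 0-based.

U[1][2] = -2

Step 1: pivot at (0,0) is -2.
  row1 ← row1 − (-4)·row0  ⇒  L[1][0]=-4, U row1=(0, 4, -2)
  row2 ← row2 − (-2)·row0  ⇒  L[2][0]=-2, U row2=(0, 12, -9)
Step 2: pivot at (1,1) is 4.
  row2 ← row2 − (3)·row1  ⇒  L[2][1]=3, U row2=(0, 0, -3)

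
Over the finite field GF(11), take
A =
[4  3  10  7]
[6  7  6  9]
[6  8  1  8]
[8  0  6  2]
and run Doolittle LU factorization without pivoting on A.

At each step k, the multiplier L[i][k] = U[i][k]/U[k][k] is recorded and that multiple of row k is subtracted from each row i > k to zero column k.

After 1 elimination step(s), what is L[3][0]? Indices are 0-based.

L[3][0] = 2

Step 1: pivot at (0,0) is 4.
  row1 ← row1 − (7)·row0  ⇒  L[1][0]=7, U row1=(0, 8, 2, 4)
  row2 ← row2 − (7)·row0  ⇒  L[2][0]=7, U row2=(0, 9, 8, 3)
  row3 ← row3 − (2)·row0  ⇒  L[3][0]=2, U row3=(0, 5, 8, 10)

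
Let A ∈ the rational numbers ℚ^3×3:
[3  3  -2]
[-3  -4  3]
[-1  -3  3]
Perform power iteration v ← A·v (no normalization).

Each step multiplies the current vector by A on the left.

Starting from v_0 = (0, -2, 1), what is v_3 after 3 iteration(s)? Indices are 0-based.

v_3 = (-10, 5, -6)

v_0 = (0, -2, 1).
v_1 = A·v_0 = (-8, 11, 9).
v_2 = A·v_1 = (-9, 7, 2).
v_3 = A·v_2 = (-10, 5, -6).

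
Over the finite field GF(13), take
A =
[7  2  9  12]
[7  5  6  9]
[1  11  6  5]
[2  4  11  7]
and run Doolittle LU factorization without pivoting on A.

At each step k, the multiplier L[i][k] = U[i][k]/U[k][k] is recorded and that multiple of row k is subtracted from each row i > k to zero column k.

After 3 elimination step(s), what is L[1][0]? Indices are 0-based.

L[1][0] = 1

Step 1: pivot at (0,0) is 7.
  row1 ← row1 − (1)·row0  ⇒  L[1][0]=1, U row1=(0, 3, 10, 10)
  row2 ← row2 − (2)·row0  ⇒  L[2][0]=2, U row2=(0, 7, 1, 7)
  row3 ← row3 − (4)·row0  ⇒  L[3][0]=4, U row3=(0, 9, 1, 11)
Step 2: pivot at (1,1) is 3.
  row2 ← row2 − (11)·row1  ⇒  L[2][1]=11, U row2=(0, 0, 8, 1)
  row3 ← row3 − (3)·row1  ⇒  L[3][1]=3, U row3=(0, 0, 10, 7)
Step 3: pivot at (2,2) is 8.
  row3 ← row3 − (11)·row2  ⇒  L[3][2]=11, U row3=(0, 0, 0, 9)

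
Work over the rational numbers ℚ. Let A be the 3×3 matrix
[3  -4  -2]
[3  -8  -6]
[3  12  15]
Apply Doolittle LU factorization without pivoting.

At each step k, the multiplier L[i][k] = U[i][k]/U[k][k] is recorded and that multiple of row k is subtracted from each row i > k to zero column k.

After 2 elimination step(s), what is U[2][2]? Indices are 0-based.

Step 1: pivot at (0,0) is 3.
  row1 ← row1 − (1)·row0  ⇒  L[1][0]=1, U row1=(0, -4, -4)
  row2 ← row2 − (1)·row0  ⇒  L[2][0]=1, U row2=(0, 16, 17)
Step 2: pivot at (1,1) is -4.
  row2 ← row2 − (-4)·row1  ⇒  L[2][1]=-4, U row2=(0, 0, 1)

U[2][2] = 1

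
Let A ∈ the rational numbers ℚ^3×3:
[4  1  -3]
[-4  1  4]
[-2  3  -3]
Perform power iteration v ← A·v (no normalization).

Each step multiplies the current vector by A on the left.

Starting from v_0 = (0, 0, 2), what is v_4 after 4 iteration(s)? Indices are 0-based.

v_4 = (58, 232, 1366)

v_0 = (0, 0, 2).
v_1 = A·v_0 = (-6, 8, -6).
v_2 = A·v_1 = (2, 8, 54).
v_3 = A·v_2 = (-146, 216, -142).
v_4 = A·v_3 = (58, 232, 1366).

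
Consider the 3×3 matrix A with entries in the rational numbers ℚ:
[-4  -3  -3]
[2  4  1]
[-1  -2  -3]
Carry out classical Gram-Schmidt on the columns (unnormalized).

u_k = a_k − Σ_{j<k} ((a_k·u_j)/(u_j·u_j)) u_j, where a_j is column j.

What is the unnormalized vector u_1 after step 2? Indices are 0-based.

Step 1: u_0 = a_0 = (-4, 2, -1).
Step 2: u_1 = a_1 − (22/21)·u_0 = (25/21, 40/21, -20/21).

u_1 = (25/21, 40/21, -20/21)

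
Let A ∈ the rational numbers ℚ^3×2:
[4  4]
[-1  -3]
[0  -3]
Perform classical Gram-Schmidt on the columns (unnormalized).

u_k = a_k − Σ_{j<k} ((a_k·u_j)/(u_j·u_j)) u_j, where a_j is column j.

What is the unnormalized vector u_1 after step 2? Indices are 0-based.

Step 1: u_0 = a_0 = (4, -1, 0).
Step 2: u_1 = a_1 − (19/17)·u_0 = (-8/17, -32/17, -3).

u_1 = (-8/17, -32/17, -3)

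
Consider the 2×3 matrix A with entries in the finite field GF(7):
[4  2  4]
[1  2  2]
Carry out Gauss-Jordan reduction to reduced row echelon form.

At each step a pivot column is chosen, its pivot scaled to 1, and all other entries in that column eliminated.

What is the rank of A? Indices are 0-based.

rank = 2

step 1: normalize row 0 (÷4) = (1, 4, 1)
  row 1: subtract 1×row0 = (0, 5, 1)
step 2: normalize row 1 (÷5) = (0, 1, 3)
  row 0: subtract 4×row1 = (1, 0, 3)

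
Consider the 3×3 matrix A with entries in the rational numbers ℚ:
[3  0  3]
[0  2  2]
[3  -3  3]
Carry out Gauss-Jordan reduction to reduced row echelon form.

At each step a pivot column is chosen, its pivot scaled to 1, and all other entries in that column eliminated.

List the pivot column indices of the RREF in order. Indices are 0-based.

pivot columns: 0, 1, 2

step 1: normalize row 0 (÷3) = (1, 0, 1)
  row 2: subtract 3×row0 = (0, -3, 0)
step 2: normalize row 1 (÷2) = (0, 1, 1)
  row 2: subtract -3×row1 = (0, 0, 3)
step 3: normalize row 2 (÷3) = (0, 0, 1)
  row 0: subtract 1×row2 = (1, 0, 0)
  row 1: subtract 1×row2 = (0, 1, 0)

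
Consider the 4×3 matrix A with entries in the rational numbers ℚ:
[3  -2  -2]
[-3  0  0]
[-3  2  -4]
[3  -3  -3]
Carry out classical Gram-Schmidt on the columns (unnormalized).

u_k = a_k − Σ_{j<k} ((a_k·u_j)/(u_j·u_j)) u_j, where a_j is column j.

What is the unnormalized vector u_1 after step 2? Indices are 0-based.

u_1 = (-1/4, -7/4, 1/4, -5/4)

Step 1: u_0 = a_0 = (3, -3, -3, 3).
Step 2: u_1 = a_1 − (-7/12)·u_0 = (-1/4, -7/4, 1/4, -5/4).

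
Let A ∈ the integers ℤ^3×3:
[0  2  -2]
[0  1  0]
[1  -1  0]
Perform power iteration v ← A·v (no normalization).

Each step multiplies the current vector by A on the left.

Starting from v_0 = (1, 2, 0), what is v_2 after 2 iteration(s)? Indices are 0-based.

v_2 = (6, 2, 2)

v_0 = (1, 2, 0).
v_1 = A·v_0 = (4, 2, -1).
v_2 = A·v_1 = (6, 2, 2).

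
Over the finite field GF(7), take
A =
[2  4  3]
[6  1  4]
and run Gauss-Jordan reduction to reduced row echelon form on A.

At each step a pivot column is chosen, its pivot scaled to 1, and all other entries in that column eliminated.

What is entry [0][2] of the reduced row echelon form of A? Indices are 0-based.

M[0][2] = 6

step 1: normalize row 0 (÷2) = (1, 2, 5)
  row 1: subtract 6×row0 = (0, 3, 2)
step 2: normalize row 1 (÷3) = (0, 1, 3)
  row 0: subtract 2×row1 = (1, 0, 6)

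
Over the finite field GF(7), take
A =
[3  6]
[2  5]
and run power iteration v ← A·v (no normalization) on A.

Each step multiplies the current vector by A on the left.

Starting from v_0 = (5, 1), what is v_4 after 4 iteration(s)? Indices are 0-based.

v_0 = (5, 1).
v_1 = A·v_0 = (0, 1).
v_2 = A·v_1 = (6, 5).
v_3 = A·v_2 = (6, 2).
v_4 = A·v_3 = (2, 1).

v_4 = (2, 1)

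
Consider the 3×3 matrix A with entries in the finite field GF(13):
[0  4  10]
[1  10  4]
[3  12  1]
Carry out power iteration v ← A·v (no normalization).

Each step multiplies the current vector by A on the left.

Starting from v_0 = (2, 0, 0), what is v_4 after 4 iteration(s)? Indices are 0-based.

v_4 = (5, 2, 2)

v_0 = (2, 0, 0).
v_1 = A·v_0 = (0, 2, 6).
v_2 = A·v_1 = (3, 5, 4).
v_3 = A·v_2 = (8, 4, 8).
v_4 = A·v_3 = (5, 2, 2).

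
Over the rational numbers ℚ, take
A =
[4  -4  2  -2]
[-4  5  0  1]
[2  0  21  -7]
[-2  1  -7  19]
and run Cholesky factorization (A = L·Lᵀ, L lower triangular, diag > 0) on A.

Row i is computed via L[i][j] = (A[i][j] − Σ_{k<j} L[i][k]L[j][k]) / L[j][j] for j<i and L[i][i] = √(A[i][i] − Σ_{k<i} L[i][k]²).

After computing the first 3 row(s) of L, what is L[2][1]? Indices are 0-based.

L[2][1] = 2

Step 1: L[0][0] = √(4) = 2.
  L[1][0] = (-4) / L[0][0] = -2.
Step 2: L[1][1] = √(1) = 1.
  L[2][0] = (2) / L[0][0] = 1.
  L[2][1] = (2) / L[1][1] = 2.
Step 3: L[2][2] = √(16) = 4.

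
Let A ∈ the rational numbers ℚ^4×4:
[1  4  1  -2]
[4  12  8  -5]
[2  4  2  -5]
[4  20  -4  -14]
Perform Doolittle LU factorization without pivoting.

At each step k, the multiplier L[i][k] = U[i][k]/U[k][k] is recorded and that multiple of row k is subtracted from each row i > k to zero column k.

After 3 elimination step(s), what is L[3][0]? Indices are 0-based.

[col 0] pivot 1
  R1 -= 4*R0 → (0, -4, 4, 3)  (L[1][0] := 4)
  R2 -= 2*R0 → (0, -4, 0, -1)  (L[2][0] := 2)
  R3 -= 4*R0 → (0, 4, -8, -6)  (L[3][0] := 4)
[col 1] pivot -4
  R2 -= 1*R1 → (0, 0, -4, -4)  (L[2][1] := 1)
  R3 -= -1*R1 → (0, 0, -4, -3)  (L[3][1] := -1)
[col 2] pivot -4
  R3 -= 1*R2 → (0, 0, 0, 1)  (L[3][2] := 1)

L[3][0] = 4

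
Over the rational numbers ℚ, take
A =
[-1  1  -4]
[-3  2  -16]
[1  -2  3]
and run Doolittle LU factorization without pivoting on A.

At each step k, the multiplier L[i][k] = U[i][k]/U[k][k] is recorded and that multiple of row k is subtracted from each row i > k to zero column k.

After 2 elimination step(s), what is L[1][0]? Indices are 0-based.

Step 1: pivot at (0,0) is -1.
  row1 ← row1 − (3)·row0  ⇒  L[1][0]=3, U row1=(0, -1, -4)
  row2 ← row2 − (-1)·row0  ⇒  L[2][0]=-1, U row2=(0, -1, -1)
Step 2: pivot at (1,1) is -1.
  row2 ← row2 − (1)·row1  ⇒  L[2][1]=1, U row2=(0, 0, 3)

L[1][0] = 3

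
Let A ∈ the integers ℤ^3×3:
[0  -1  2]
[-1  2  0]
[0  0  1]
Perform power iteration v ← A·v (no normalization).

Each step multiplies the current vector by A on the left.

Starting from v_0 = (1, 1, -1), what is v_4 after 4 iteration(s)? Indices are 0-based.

v_4 = (-15, 33, -1)

v_0 = (1, 1, -1).
v_1 = A·v_0 = (-3, 1, -1).
v_2 = A·v_1 = (-3, 5, -1).
v_3 = A·v_2 = (-7, 13, -1).
v_4 = A·v_3 = (-15, 33, -1).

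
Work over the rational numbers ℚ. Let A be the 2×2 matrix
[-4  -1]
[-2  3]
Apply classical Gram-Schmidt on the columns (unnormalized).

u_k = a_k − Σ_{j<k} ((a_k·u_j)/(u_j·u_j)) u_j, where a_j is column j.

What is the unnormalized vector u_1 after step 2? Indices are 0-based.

u_1 = (-7/5, 14/5)

Step 1: u_0 = a_0 = (-4, -2).
Step 2: u_1 = a_1 − (-1/10)·u_0 = (-7/5, 14/5).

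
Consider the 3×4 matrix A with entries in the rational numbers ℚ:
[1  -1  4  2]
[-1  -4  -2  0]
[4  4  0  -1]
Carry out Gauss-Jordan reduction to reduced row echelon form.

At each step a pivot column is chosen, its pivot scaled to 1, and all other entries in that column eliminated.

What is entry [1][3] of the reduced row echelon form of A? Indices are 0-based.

M[1][3] = -7/32

[1] R0 /= 1  ⇒  (1, -1, 4, 2)
     R1 -= -1·R0  ⇒  (0, -5, 2, 2)
     R2 -= 4·R0  ⇒  (0, 8, -16, -9)
[2] R1 /= -5  ⇒  (0, 1, -2/5, -2/5)
     R0 -= -1·R1  ⇒  (1, 0, 18/5, 8/5)
     R2 -= 8·R1  ⇒  (0, 0, -64/5, -29/5)
[3] R2 /= -64/5  ⇒  (0, 0, 1, 29/64)
     R0 -= 18/5·R2  ⇒  (1, 0, 0, -1/32)
     R1 -= -2/5·R2  ⇒  (0, 1, 0, -7/32)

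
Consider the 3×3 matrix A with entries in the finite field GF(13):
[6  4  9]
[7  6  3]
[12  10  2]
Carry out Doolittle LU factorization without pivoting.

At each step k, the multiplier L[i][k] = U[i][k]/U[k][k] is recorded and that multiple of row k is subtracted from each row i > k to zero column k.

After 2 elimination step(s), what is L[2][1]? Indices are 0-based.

L[2][1] = 8

[col 0] pivot 6
  R1 -= 12*R0 → (0, 10, 12)  (L[1][0] := 12)
  R2 -= 2*R0 → (0, 2, 10)  (L[2][0] := 2)
[col 1] pivot 10
  R2 -= 8*R1 → (0, 0, 5)  (L[2][1] := 8)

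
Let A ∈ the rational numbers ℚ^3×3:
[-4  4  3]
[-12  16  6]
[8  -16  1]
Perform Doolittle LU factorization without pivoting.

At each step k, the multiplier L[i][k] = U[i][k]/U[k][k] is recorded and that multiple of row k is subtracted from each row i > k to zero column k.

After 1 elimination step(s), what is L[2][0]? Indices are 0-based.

Step 1: pivot at (0,0) is -4.
  row1 ← row1 − (3)·row0  ⇒  L[1][0]=3, U row1=(0, 4, -3)
  row2 ← row2 − (-2)·row0  ⇒  L[2][0]=-2, U row2=(0, -8, 7)

L[2][0] = -2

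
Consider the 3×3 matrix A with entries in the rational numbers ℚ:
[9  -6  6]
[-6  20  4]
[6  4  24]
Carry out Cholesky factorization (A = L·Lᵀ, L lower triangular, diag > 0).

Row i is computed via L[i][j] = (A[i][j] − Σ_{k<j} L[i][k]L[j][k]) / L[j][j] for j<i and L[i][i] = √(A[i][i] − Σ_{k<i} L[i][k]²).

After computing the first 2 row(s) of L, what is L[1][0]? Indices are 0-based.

Step 1: L[0][0] = √(9) = 3.
  L[1][0] = (-6) / L[0][0] = -2.
Step 2: L[1][1] = √(16) = 4.

L[1][0] = -2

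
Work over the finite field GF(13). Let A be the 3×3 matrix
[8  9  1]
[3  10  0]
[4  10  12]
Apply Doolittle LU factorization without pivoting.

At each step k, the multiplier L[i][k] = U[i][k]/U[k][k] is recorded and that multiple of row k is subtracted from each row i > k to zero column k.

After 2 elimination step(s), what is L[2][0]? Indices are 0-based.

L[2][0] = 7

[col 0] pivot 8
  R1 -= 2*R0 → (0, 5, 11)  (L[1][0] := 2)
  R2 -= 7*R0 → (0, 12, 5)  (L[2][0] := 7)
[col 1] pivot 5
  R2 -= 5*R1 → (0, 0, 2)  (L[2][1] := 5)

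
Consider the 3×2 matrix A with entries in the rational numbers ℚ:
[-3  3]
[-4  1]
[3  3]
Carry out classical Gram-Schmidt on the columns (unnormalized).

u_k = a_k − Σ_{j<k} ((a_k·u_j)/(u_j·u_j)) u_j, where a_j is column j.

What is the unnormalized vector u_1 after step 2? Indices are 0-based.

u_1 = (45/17, 9/17, 57/17)

Step 1: u_0 = a_0 = (-3, -4, 3).
Step 2: u_1 = a_1 − (-2/17)·u_0 = (45/17, 9/17, 57/17).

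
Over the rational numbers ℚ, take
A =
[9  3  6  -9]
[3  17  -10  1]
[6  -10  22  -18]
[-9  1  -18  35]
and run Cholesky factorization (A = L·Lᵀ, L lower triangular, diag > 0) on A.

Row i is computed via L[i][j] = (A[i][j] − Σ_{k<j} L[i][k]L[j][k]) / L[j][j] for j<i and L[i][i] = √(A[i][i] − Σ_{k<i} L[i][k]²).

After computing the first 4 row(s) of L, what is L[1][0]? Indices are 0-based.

Step 1: L[0][0] = √(9) = 3.
  L[1][0] = (3) / L[0][0] = 1.
Step 2: L[1][1] = √(16) = 4.
  L[2][0] = (6) / L[0][0] = 2.
  L[2][1] = (-12) / L[1][1] = -3.
Step 3: L[2][2] = √(9) = 3.
  L[3][0] = (-9) / L[0][0] = -3.
  L[3][1] = (4) / L[1][1] = 1.
  L[3][2] = (-9) / L[2][2] = -3.
Step 4: L[3][3] = √(16) = 4.

L[1][0] = 1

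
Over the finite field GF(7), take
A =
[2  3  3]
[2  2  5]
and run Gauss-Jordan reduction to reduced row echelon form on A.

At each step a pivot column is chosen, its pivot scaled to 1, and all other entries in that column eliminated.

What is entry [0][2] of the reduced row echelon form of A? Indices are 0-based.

[1] R0 /= 2  ⇒  (1, 5, 5)
     R1 -= 2·R0  ⇒  (0, 6, 2)
[2] R1 /= 6  ⇒  (0, 1, 5)
     R0 -= 5·R1  ⇒  (1, 0, 1)

M[0][2] = 1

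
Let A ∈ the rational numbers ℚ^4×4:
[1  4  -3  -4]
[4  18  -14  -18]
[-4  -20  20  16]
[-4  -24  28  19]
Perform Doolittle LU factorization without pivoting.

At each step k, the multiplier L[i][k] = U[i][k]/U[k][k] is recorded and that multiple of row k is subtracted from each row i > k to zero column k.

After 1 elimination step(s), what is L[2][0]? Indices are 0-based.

k=0: U[0][0]=1
  eliminate (1,0): mult=4, new row 1: (0, 2, -2, -2); set L[1][0]=4
  eliminate (2,0): mult=-4, new row 2: (0, -4, 8, 0); set L[2][0]=-4
  eliminate (3,0): mult=-4, new row 3: (0, -8, 16, 3); set L[3][0]=-4

L[2][0] = -4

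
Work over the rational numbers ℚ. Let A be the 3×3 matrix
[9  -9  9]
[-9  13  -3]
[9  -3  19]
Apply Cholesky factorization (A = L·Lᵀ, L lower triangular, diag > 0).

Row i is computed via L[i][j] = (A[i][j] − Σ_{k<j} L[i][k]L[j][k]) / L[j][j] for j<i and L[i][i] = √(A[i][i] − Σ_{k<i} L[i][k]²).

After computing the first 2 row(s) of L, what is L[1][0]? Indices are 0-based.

L[1][0] = -3

Step 1: L[0][0] = √(9) = 3.
  L[1][0] = (-9) / L[0][0] = -3.
Step 2: L[1][1] = √(4) = 2.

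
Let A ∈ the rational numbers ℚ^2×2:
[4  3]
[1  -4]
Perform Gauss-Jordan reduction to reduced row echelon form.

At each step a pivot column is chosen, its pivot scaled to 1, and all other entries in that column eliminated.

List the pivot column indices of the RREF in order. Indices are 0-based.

pivot columns: 0, 1

[1] R0 /= 4  ⇒  (1, 3/4)
     R1 -= 1·R0  ⇒  (0, -19/4)
[2] R1 /= -19/4  ⇒  (0, 1)
     R0 -= 3/4·R1  ⇒  (1, 0)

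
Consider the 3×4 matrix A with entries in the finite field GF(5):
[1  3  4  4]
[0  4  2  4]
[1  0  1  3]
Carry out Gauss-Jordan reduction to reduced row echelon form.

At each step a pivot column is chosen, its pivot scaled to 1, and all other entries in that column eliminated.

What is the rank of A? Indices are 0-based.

[1] R0 /= 1  ⇒  (1, 3, 4, 4)
     R2 -= 1·R0  ⇒  (0, 2, 2, 4)
[2] R1 /= 4  ⇒  (0, 1, 3, 1)
     R0 -= 3·R1  ⇒  (1, 0, 0, 1)
     R2 -= 2·R1  ⇒  (0, 0, 1, 2)
[3] R2 /= 1  ⇒  (0, 0, 1, 2)
     R1 -= 3·R2  ⇒  (0, 1, 0, 0)

rank = 3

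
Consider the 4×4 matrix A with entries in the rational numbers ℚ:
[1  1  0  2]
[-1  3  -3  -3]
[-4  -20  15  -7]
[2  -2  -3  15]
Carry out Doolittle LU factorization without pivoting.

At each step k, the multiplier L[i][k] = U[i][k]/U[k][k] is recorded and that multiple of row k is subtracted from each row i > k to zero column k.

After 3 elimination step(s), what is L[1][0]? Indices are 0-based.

Step 1: pivot at (0,0) is 1.
  row1 ← row1 − (-1)·row0  ⇒  L[1][0]=-1, U row1=(0, 4, -3, -1)
  row2 ← row2 − (-4)·row0  ⇒  L[2][0]=-4, U row2=(0, -16, 15, 1)
  row3 ← row3 − (2)·row0  ⇒  L[3][0]=2, U row3=(0, -4, -3, 11)
Step 2: pivot at (1,1) is 4.
  row2 ← row2 − (-4)·row1  ⇒  L[2][1]=-4, U row2=(0, 0, 3, -3)
  row3 ← row3 − (-1)·row1  ⇒  L[3][1]=-1, U row3=(0, 0, -6, 10)
Step 3: pivot at (2,2) is 3.
  row3 ← row3 − (-2)·row2  ⇒  L[3][2]=-2, U row3=(0, 0, 0, 4)

L[1][0] = -1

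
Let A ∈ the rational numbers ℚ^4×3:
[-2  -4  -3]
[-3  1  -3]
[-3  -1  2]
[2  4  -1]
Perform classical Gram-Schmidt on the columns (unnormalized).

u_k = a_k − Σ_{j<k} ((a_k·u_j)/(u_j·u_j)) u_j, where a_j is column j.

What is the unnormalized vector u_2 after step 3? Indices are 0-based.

u_2 = (-410/157, -320/157, 448/157, -218/157)

Step 1: u_0 = a_0 = (-2, -3, -3, 2).
Step 2: u_1 = a_1 − (8/13)·u_0 = (-36/13, 37/13, 11/13, 36/13).
Step 3: u_2 = a_2 − (7/26)·u_0 − (-17/314)·u_1 = (-410/157, -320/157, 448/157, -218/157).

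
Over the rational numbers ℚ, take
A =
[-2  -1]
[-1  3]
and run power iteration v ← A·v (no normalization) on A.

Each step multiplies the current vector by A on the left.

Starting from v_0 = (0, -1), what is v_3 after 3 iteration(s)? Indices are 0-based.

v_0 = (0, -1).
v_1 = A·v_0 = (1, -3).
v_2 = A·v_1 = (1, -10).
v_3 = A·v_2 = (8, -31).

v_3 = (8, -31)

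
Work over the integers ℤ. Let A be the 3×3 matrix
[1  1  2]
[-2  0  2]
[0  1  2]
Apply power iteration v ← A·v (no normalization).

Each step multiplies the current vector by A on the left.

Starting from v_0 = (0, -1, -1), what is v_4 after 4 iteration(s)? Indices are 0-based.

v_0 = (0, -1, -1).
v_1 = A·v_0 = (-3, -2, -3).
v_2 = A·v_1 = (-11, 0, -8).
v_3 = A·v_2 = (-27, 6, -16).
v_4 = A·v_3 = (-53, 22, -26).

v_4 = (-53, 22, -26)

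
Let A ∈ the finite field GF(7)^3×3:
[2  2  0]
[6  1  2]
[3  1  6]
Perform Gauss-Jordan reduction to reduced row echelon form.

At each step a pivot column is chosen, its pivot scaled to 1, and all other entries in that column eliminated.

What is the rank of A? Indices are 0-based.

[1] R0 /= 2  ⇒  (1, 1, 0)
     R1 -= 6·R0  ⇒  (0, 2, 2)
     R2 -= 3·R0  ⇒  (0, 5, 6)
[2] R1 /= 2  ⇒  (0, 1, 1)
     R0 -= 1·R1  ⇒  (1, 0, 6)
     R2 -= 5·R1  ⇒  (0, 0, 1)
[3] R2 /= 1  ⇒  (0, 0, 1)
     R0 -= 6·R2  ⇒  (1, 0, 0)
     R1 -= 1·R2  ⇒  (0, 1, 0)

rank = 3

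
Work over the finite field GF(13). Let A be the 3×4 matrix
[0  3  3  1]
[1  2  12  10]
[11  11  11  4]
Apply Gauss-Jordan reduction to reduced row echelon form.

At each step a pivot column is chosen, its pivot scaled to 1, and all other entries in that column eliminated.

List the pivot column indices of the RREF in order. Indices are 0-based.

pivot columns: 0, 1, 2

pivot(0,0): swap R0↔R1
pivot(0,0)=1: scale R0 → (1, 2, 12, 10)
  clear (2,0): R2 −= (11)R0 → (0, 2, 9, 11)
pivot(1,1)=3: scale R1 → (0, 1, 1, 9)
  clear (0,1): R0 −= (2)R1 → (1, 0, 10, 5)
  clear (2,1): R2 −= (2)R1 → (0, 0, 7, 6)
pivot(2,2)=7: scale R2 → (0, 0, 1, 12)
  clear (0,2): R0 −= (10)R2 → (1, 0, 0, 2)
  clear (1,2): R1 −= (1)R2 → (0, 1, 0, 10)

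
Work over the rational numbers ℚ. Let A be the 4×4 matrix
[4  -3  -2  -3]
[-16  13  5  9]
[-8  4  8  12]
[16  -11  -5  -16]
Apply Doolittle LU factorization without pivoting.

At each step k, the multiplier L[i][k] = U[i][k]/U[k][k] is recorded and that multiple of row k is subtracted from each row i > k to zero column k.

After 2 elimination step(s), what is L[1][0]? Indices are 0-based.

L[1][0] = -4

Step 1: pivot at (0,0) is 4.
  row1 ← row1 − (-4)·row0  ⇒  L[1][0]=-4, U row1=(0, 1, -3, -3)
  row2 ← row2 − (-2)·row0  ⇒  L[2][0]=-2, U row2=(0, -2, 4, 6)
  row3 ← row3 − (4)·row0  ⇒  L[3][0]=4, U row3=(0, 1, 3, -4)
Step 2: pivot at (1,1) is 1.
  row2 ← row2 − (-2)·row1  ⇒  L[2][1]=-2, U row2=(0, 0, -2, 0)
  row3 ← row3 − (1)·row1  ⇒  L[3][1]=1, U row3=(0, 0, 6, -1)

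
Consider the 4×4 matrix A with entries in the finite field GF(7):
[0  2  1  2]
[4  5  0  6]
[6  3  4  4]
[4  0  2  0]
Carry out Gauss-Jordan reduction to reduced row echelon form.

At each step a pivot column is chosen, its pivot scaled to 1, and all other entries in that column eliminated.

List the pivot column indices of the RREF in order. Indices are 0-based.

pivot columns: 0, 1, 2, 3

[1] R0 <-> R1
[1] R0 /= 4  ⇒  (1, 3, 0, 5)
     R2 -= 6·R0  ⇒  (0, 6, 4, 2)
     R3 -= 4·R0  ⇒  (0, 2, 2, 1)
[2] R1 /= 2  ⇒  (0, 1, 4, 1)
     R0 -= 3·R1  ⇒  (1, 0, 2, 2)
     R2 -= 6·R1  ⇒  (0, 0, 1, 3)
     R3 -= 2·R1  ⇒  (0, 0, 1, 6)
[3] R2 /= 1  ⇒  (0, 0, 1, 3)
     R0 -= 2·R2  ⇒  (1, 0, 0, 3)
     R1 -= 4·R2  ⇒  (0, 1, 0, 3)
     R3 -= 1·R2  ⇒  (0, 0, 0, 3)
[4] R3 /= 3  ⇒  (0, 0, 0, 1)
     R0 -= 3·R3  ⇒  (1, 0, 0, 0)
     R1 -= 3·R3  ⇒  (0, 1, 0, 0)
     R2 -= 3·R3  ⇒  (0, 0, 1, 0)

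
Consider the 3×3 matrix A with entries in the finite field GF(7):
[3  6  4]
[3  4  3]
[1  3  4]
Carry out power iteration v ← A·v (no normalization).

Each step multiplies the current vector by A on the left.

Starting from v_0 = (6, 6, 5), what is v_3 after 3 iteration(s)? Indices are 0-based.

v_3 = (4, 1, 5)

v_0 = (6, 6, 5).
v_1 = A·v_0 = (4, 1, 2).
v_2 = A·v_1 = (5, 1, 1).
v_3 = A·v_2 = (4, 1, 5).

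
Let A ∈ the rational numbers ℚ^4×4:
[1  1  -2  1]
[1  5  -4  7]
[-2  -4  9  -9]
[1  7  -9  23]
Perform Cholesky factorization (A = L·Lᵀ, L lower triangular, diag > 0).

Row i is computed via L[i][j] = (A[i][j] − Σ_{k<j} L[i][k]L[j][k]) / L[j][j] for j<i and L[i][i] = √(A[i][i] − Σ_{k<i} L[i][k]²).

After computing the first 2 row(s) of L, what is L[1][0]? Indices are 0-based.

L[1][0] = 1

Step 1: L[0][0] = √(1) = 1.
  L[1][0] = (1) / L[0][0] = 1.
Step 2: L[1][1] = √(4) = 2.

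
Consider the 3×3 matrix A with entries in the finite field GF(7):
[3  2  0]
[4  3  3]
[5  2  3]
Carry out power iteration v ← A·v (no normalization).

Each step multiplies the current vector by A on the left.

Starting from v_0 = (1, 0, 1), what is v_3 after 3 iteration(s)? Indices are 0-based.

v_3 = (1, 2, 3)

v_0 = (1, 0, 1).
v_1 = A·v_0 = (3, 0, 1).
v_2 = A·v_1 = (2, 1, 4).
v_3 = A·v_2 = (1, 2, 3).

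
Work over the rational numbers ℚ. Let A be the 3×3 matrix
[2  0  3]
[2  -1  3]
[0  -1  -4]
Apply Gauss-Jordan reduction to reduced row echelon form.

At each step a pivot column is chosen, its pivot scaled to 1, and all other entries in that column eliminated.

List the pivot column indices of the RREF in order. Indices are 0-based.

[1] R0 /= 2  ⇒  (1, 0, 3/2)
     R1 -= 2·R0  ⇒  (0, -1, 0)
[2] R1 /= -1  ⇒  (0, 1, 0)
     R2 -= -1·R1  ⇒  (0, 0, -4)
[3] R2 /= -4  ⇒  (0, 0, 1)
     R0 -= 3/2·R2  ⇒  (1, 0, 0)

pivot columns: 0, 1, 2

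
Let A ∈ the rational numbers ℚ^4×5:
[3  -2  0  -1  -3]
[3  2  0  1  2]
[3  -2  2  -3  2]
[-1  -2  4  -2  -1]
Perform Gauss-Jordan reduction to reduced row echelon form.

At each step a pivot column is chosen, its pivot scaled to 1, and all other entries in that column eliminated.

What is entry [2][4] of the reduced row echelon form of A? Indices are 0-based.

[1] R0 /= 3  ⇒  (1, -2/3, 0, -1/3, -1)
     R1 -= 3·R0  ⇒  (0, 4, 0, 2, 5)
     R2 -= 3·R0  ⇒  (0, 0, 2, -2, 5)
     R3 -= -1·R0  ⇒  (0, -8/3, 4, -7/3, -2)
[2] R1 /= 4  ⇒  (0, 1, 0, 1/2, 5/4)
     R0 -= -2/3·R1  ⇒  (1, 0, 0, 0, -1/6)
     R3 -= -8/3·R1  ⇒  (0, 0, 4, -1, 4/3)
[3] R2 /= 2  ⇒  (0, 0, 1, -1, 5/2)
     R3 -= 4·R2  ⇒  (0, 0, 0, 3, -26/3)
[4] R3 /= 3  ⇒  (0, 0, 0, 1, -26/9)
     R1 -= 1/2·R3  ⇒  (0, 1, 0, 0, 97/36)
     R2 -= -1·R3  ⇒  (0, 0, 1, 0, -7/18)

M[2][4] = -7/18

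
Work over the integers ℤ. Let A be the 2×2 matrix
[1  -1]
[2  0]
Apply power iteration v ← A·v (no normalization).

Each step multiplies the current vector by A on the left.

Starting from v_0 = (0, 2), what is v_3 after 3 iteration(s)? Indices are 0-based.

v_0 = (0, 2).
v_1 = A·v_0 = (-2, 0).
v_2 = A·v_1 = (-2, -4).
v_3 = A·v_2 = (2, -4).

v_3 = (2, -4)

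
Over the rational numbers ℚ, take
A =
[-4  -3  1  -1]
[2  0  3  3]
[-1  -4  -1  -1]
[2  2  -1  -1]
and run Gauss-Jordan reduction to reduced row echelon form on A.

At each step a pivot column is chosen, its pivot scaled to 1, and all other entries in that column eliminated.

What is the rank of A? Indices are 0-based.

[1] R0 /= -4  ⇒  (1, 3/4, -1/4, 1/4)
     R1 -= 2·R0  ⇒  (0, -3/2, 7/2, 5/2)
     R2 -= -1·R0  ⇒  (0, -13/4, -5/4, -3/4)
     R3 -= 2·R0  ⇒  (0, 1/2, -1/2, -3/2)
[2] R1 /= -3/2  ⇒  (0, 1, -7/3, -5/3)
     R0 -= 3/4·R1  ⇒  (1, 0, 3/2, 3/2)
     R2 -= -13/4·R1  ⇒  (0, 0, -53/6, -37/6)
     R3 -= 1/2·R1  ⇒  (0, 0, 2/3, -2/3)
[3] R2 /= -53/6  ⇒  (0, 0, 1, 37/53)
     R0 -= 3/2·R2  ⇒  (1, 0, 0, 24/53)
     R1 -= -7/3·R2  ⇒  (0, 1, 0, -2/53)
     R3 -= 2/3·R2  ⇒  (0, 0, 0, -60/53)
[4] R3 /= -60/53  ⇒  (0, 0, 0, 1)
     R0 -= 24/53·R3  ⇒  (1, 0, 0, 0)
     R1 -= -2/53·R3  ⇒  (0, 1, 0, 0)
     R2 -= 37/53·R3  ⇒  (0, 0, 1, 0)

rank = 4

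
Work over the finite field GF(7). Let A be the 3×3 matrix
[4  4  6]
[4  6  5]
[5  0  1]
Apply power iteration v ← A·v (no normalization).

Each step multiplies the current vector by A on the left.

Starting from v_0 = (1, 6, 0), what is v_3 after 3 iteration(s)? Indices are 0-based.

v_3 = (2, 2, 3)

v_0 = (1, 6, 0).
v_1 = A·v_0 = (0, 5, 5).
v_2 = A·v_1 = (1, 6, 5).
v_3 = A·v_2 = (2, 2, 3).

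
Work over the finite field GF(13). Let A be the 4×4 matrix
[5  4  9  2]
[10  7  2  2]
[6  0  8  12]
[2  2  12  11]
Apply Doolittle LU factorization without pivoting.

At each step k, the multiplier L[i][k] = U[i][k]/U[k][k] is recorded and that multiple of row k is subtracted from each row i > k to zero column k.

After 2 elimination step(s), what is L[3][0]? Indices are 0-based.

L[3][0] = 3

Step 1: pivot at (0,0) is 5.
  row1 ← row1 − (2)·row0  ⇒  L[1][0]=2, U row1=(0, 12, 10, 11)
  row2 ← row2 − (9)·row0  ⇒  L[2][0]=9, U row2=(0, 3, 5, 7)
  row3 ← row3 − (3)·row0  ⇒  L[3][0]=3, U row3=(0, 3, 11, 5)
Step 2: pivot at (1,1) is 12.
  row2 ← row2 − (10)·row1  ⇒  L[2][1]=10, U row2=(0, 0, 9, 1)
  row3 ← row3 − (10)·row1  ⇒  L[3][1]=10, U row3=(0, 0, 2, 12)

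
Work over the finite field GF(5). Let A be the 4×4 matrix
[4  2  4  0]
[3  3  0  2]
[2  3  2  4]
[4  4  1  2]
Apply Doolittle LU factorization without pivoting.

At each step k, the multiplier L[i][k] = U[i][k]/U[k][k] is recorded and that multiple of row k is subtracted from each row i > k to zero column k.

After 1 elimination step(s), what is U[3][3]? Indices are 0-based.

[col 0] pivot 4
  R1 -= 2*R0 → (0, 4, 2, 2)  (L[1][0] := 2)
  R2 -= 3*R0 → (0, 2, 0, 4)  (L[2][0] := 3)
  R3 -= 1*R0 → (0, 2, 2, 2)  (L[3][0] := 1)

U[3][3] = 2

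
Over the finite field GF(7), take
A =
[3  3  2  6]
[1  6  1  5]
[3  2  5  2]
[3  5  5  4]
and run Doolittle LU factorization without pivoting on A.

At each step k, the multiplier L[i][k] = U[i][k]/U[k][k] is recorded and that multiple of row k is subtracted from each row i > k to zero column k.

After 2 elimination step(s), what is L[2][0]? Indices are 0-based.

L[2][0] = 1

Step 1: pivot at (0,0) is 3.
  row1 ← row1 − (5)·row0  ⇒  L[1][0]=5, U row1=(0, 5, 5, 3)
  row2 ← row2 − (1)·row0  ⇒  L[2][0]=1, U row2=(0, 6, 3, 3)
  row3 ← row3 − (1)·row0  ⇒  L[3][0]=1, U row3=(0, 2, 3, 5)
Step 2: pivot at (1,1) is 5.
  row2 ← row2 − (4)·row1  ⇒  L[2][1]=4, U row2=(0, 0, 4, 5)
  row3 ← row3 − (6)·row1  ⇒  L[3][1]=6, U row3=(0, 0, 1, 1)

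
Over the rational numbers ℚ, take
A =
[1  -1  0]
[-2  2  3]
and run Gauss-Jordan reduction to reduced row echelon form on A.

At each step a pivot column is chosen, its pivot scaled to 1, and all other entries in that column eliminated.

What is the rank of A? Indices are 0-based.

rank = 2

pivot(0,0)=1: scale R0 → (1, -1, 0)
  clear (1,0): R1 −= (-2)R0 → (0, 0, 3)
col 1: no nonzero at/below row 1; advance.
pivot(1,2)=3: scale R1 → (0, 0, 1)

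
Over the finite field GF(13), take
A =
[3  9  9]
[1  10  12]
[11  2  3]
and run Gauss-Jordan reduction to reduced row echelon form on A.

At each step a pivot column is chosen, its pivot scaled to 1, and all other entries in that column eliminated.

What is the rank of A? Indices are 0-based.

rank = 3

step 1: normalize row 0 (÷3) = (1, 3, 3)
  row 1: subtract 1×row0 = (0, 7, 9)
  row 2: subtract 11×row0 = (0, 8, 9)
step 2: normalize row 1 (÷7) = (0, 1, 5)
  row 0: subtract 3×row1 = (1, 0, 1)
  row 2: subtract 8×row1 = (0, 0, 8)
step 3: normalize row 2 (÷8) = (0, 0, 1)
  row 0: subtract 1×row2 = (1, 0, 0)
  row 1: subtract 5×row2 = (0, 1, 0)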